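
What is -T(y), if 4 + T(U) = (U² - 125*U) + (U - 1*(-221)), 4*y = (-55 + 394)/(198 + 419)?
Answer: -1218122281/6091024 ≈ -199.99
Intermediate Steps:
y = 339/2468 (y = ((-55 + 394)/(198 + 419))/4 = (339/617)/4 = (339*(1/617))/4 = (¼)*(339/617) = 339/2468 ≈ 0.13736)
T(U) = 217 + U² - 124*U (T(U) = -4 + ((U² - 125*U) + (U - 1*(-221))) = -4 + ((U² - 125*U) + (U + 221)) = -4 + ((U² - 125*U) + (221 + U)) = -4 + (221 + U² - 124*U) = 217 + U² - 124*U)
-T(y) = -(217 + (339/2468)² - 124*339/2468) = -(217 + 114921/6091024 - 10509/617) = -1*1218122281/6091024 = -1218122281/6091024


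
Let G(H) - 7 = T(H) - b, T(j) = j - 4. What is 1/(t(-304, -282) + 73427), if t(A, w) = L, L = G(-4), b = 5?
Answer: 1/73421 ≈ 1.3620e-5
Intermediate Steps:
T(j) = -4 + j
G(H) = -2 + H (G(H) = 7 + ((-4 + H) - 1*5) = 7 + ((-4 + H) - 5) = 7 + (-9 + H) = -2 + H)
L = -6 (L = -2 - 4 = -6)
t(A, w) = -6
1/(t(-304, -282) + 73427) = 1/(-6 + 73427) = 1/73421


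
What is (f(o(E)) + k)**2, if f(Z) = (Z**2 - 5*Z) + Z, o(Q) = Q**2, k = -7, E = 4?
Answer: 34225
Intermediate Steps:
f(Z) = Z**2 - 4*Z
(f(o(E)) + k)**2 = (4**2*(-4 + 4**2) - 7)**2 = (16*(-4 + 16) - 7)**2 = (16*12 - 7)**2 = (192 - 7)**2 = 185**2 = 34225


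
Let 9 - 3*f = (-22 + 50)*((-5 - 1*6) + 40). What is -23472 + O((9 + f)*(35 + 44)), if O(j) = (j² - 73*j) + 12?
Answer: 3771394852/9 ≈ 4.1904e+8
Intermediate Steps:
f = -803/3 (f = 3 - (-22 + 50)*((-5 - 1*6) + 40)/3 = 3 - 28*((-5 - 6) + 40)/3 = 3 - 28*(-11 + 40)/3 = 3 - 28*29/3 = 3 - ⅓*812 = 3 - 812/3 = -803/3 ≈ -267.67)
O(j) = 12 + j² - 73*j
-23472 + O((9 + f)*(35 + 44)) = -23472 + (12 + ((9 - 803/3)*(35 + 44))² - 73*(9 - 803/3)*(35 + 44)) = -23472 + (12 + (-776/3*79)² - (-56648)*79/3) = -23472 + (12 + (-61304/3)² - 73*(-61304/3)) = -23472 + (12 + 3758180416/9 + 4475192/3) = -23472 + 3771606100/9 = 3771394852/9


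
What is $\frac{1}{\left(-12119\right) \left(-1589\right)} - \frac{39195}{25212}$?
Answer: $- \frac{251593885511}{161836592764} \approx -1.5546$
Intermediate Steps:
$\frac{1}{\left(-12119\right) \left(-1589\right)} - \frac{39195}{25212} = \left(- \frac{1}{12119}\right) \left(- \frac{1}{1589}\right) - \frac{13065}{8404} = \frac{1}{19257091} - \frac{13065}{8404} = - \frac{251593885511}{161836592764}$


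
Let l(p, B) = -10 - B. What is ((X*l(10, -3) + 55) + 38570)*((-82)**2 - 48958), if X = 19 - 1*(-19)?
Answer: -1620054006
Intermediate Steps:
X = 38 (X = 19 + 19 = 38)
((X*l(10, -3) + 55) + 38570)*((-82)**2 - 48958) = ((38*(-10 - 1*(-3)) + 55) + 38570)*((-82)**2 - 48958) = ((38*(-10 + 3) + 55) + 38570)*(6724 - 48958) = ((38*(-7) + 55) + 38570)*(-42234) = ((-266 + 55) + 38570)*(-42234) = (-211 + 38570)*(-42234) = 38359*(-42234) = -1620054006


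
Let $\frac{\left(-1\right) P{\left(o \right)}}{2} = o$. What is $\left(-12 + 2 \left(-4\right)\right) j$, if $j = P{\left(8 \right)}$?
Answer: $320$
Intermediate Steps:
$P{\left(o \right)} = - 2 o$
$j = -16$ ($j = \left(-2\right) 8 = -16$)
$\left(-12 + 2 \left(-4\right)\right) j = \left(-12 + 2 \left(-4\right)\right) \left(-16\right) = \left(-12 - 8\right) \left(-16\right) = \left(-20\right) \left(-16\right) = 320$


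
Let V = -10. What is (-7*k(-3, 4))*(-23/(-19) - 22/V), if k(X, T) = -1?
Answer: 2268/95 ≈ 23.874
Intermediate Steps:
(-7*k(-3, 4))*(-23/(-19) - 22/V) = (-7*(-1))*(-23/(-19) - 22/(-10)) = 7*(-23*(-1/19) - 22*(-⅒)) = 7*(23/19 + 11/5) = 7*(324/95) = 2268/95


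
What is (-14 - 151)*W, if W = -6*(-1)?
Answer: -990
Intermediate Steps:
W = 6
(-14 - 151)*W = (-14 - 151)*6 = -165*6 = -990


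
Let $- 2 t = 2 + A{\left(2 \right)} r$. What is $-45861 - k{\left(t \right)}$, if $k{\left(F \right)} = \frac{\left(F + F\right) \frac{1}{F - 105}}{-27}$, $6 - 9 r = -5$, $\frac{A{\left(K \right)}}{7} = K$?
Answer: $- \frac{1276632485}{27837} \approx -45861.0$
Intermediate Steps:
$A{\left(K \right)} = 7 K$
$r = \frac{11}{9}$ ($r = \frac{2}{3} - - \frac{5}{9} = \frac{2}{3} + \frac{5}{9} = \frac{11}{9} \approx 1.2222$)
$t = - \frac{86}{9}$ ($t = - \frac{2 + 7 \cdot 2 \cdot \frac{11}{9}}{2} = - \frac{2 + 14 \cdot \frac{11}{9}}{2} = - \frac{2 + \frac{154}{9}}{2} = \left(- \frac{1}{2}\right) \frac{172}{9} = - \frac{86}{9} \approx -9.5556$)
$k{\left(F \right)} = - \frac{2 F}{27 \left(-105 + F\right)}$ ($k{\left(F \right)} = \frac{2 F}{-105 + F} \left(- \frac{1}{27}\right) = - \frac{2 F}{27 \left(-105 + F\right)}$)
$-45861 - k{\left(t \right)} = -45861 - \left(-2\right) \left(- \frac{86}{9}\right) \frac{1}{-2835 + 27 \left(- \frac{86}{9}\right)} = -45861 - \left(-2\right) \left(- \frac{86}{9}\right) \frac{1}{-2835 - 258} = -45861 - \left(-2\right) \left(- \frac{86}{9}\right) \frac{1}{-3093} = -45861 - \left(-2\right) \left(- \frac{86}{9}\right) \left(- \frac{1}{3093}\right) = -45861 - - \frac{172}{27837} = -45861 + \frac{172}{27837} = - \frac{1276632485}{27837}$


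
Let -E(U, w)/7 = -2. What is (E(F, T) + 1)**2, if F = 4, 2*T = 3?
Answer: 225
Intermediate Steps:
T = 3/2 (T = (1/2)*3 = 3/2 ≈ 1.5000)
E(U, w) = 14 (E(U, w) = -7*(-2) = 14)
(E(F, T) + 1)**2 = (14 + 1)**2 = 15**2 = 225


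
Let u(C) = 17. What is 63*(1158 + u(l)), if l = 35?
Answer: 74025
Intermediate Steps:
63*(1158 + u(l)) = 63*(1158 + 17) = 63*1175 = 74025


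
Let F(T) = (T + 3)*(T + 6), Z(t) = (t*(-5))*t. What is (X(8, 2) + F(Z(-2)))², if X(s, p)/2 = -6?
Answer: 51076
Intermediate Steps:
X(s, p) = -12 (X(s, p) = 2*(-6) = -12)
Z(t) = -5*t² (Z(t) = (-5*t)*t = -5*t²)
F(T) = (3 + T)*(6 + T)
(X(8, 2) + F(Z(-2)))² = (-12 + (18 + (-5*(-2)²)² + 9*(-5*(-2)²)))² = (-12 + (18 + (-5*4)² + 9*(-5*4)))² = (-12 + (18 + (-20)² + 9*(-20)))² = (-12 + (18 + 400 - 180))² = (-12 + 238)² = 226² = 51076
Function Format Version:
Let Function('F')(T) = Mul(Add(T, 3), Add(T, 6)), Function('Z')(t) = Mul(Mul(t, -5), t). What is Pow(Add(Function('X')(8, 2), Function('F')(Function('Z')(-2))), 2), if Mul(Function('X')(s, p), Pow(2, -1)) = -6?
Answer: 51076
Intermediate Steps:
Function('X')(s, p) = -12 (Function('X')(s, p) = Mul(2, -6) = -12)
Function('Z')(t) = Mul(-5, Pow(t, 2)) (Function('Z')(t) = Mul(Mul(-5, t), t) = Mul(-5, Pow(t, 2)))
Function('F')(T) = Mul(Add(3, T), Add(6, T))
Pow(Add(Function('X')(8, 2), Function('F')(Function('Z')(-2))), 2) = Pow(Add(-12, Add(18, Pow(Mul(-5, Pow(-2, 2)), 2), Mul(9, Mul(-5, Pow(-2, 2))))), 2) = Pow(Add(-12, Add(18, Pow(Mul(-5, 4), 2), Mul(9, Mul(-5, 4)))), 2) = Pow(Add(-12, Add(18, Pow(-20, 2), Mul(9, -20))), 2) = Pow(Add(-12, Add(18, 400, -180)), 2) = Pow(Add(-12, 238), 2) = Pow(226, 2) = 51076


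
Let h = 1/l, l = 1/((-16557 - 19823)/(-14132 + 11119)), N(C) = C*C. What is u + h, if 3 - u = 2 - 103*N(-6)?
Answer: 11211597/3013 ≈ 3721.1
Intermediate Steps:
N(C) = C²
l = 3013/36380 (l = 1/(-36380/(-3013)) = 1/(-36380*(-1/3013)) = 1/(36380/3013) = 3013/36380 ≈ 0.082820)
u = 3709 (u = 3 - (2 - 103*(-6)²) = 3 - (2 - 103*36) = 3 - (2 - 3708) = 3 - 1*(-3706) = 3 + 3706 = 3709)
h = 36380/3013 (h = 1/(3013/36380) = 36380/3013 ≈ 12.074)
u + h = 3709 + 36380/3013 = 11211597/3013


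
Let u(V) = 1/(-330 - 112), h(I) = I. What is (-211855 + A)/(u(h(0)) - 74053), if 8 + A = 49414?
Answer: 71802458/32731427 ≈ 2.1937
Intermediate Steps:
A = 49406 (A = -8 + 49414 = 49406)
u(V) = -1/442 (u(V) = 1/(-442) = -1/442)
(-211855 + A)/(u(h(0)) - 74053) = (-211855 + 49406)/(-1/442 - 74053) = -162449/(-32731427/442) = -162449*(-442/32731427) = 71802458/32731427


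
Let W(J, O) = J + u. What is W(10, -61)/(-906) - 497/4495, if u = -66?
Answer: -99281/2036235 ≈ -0.048757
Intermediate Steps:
W(J, O) = -66 + J (W(J, O) = J - 66 = -66 + J)
W(10, -61)/(-906) - 497/4495 = (-66 + 10)/(-906) - 497/4495 = -56*(-1/906) - 497*1/4495 = 28/453 - 497/4495 = -99281/2036235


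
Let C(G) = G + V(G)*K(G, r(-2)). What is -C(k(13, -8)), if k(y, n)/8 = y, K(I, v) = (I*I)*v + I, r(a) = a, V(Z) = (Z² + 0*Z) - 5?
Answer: 232739104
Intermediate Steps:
V(Z) = -5 + Z² (V(Z) = (Z² + 0) - 5 = Z² - 5 = -5 + Z²)
K(I, v) = I + v*I² (K(I, v) = I²*v + I = v*I² + I = I + v*I²)
k(y, n) = 8*y
C(G) = G + G*(1 - 2*G)*(-5 + G²) (C(G) = G + (-5 + G²)*(G*(1 + G*(-2))) = G + (-5 + G²)*(G*(1 - 2*G)) = G + G*(1 - 2*G)*(-5 + G²))
-C(k(13, -8)) = -8*13*(1 + (1 - 16*13)*(-5 + (8*13)²)) = -104*(1 + (1 - 2*104)*(-5 + 104²)) = -104*(1 + (1 - 208)*(-5 + 10816)) = -104*(1 - 207*10811) = -104*(1 - 2237877) = -104*(-2237876) = -1*(-232739104) = 232739104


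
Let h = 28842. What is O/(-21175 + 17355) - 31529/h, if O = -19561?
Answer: 221868791/55088220 ≈ 4.0275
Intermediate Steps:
O/(-21175 + 17355) - 31529/h = -19561/(-21175 + 17355) - 31529/28842 = -19561/(-3820) - 31529*1/28842 = -19561*(-1/3820) - 31529/28842 = 19561/3820 - 31529/28842 = 221868791/55088220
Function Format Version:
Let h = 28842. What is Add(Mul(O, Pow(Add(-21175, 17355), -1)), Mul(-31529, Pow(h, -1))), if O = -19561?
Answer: Rational(221868791, 55088220) ≈ 4.0275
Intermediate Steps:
Add(Mul(O, Pow(Add(-21175, 17355), -1)), Mul(-31529, Pow(h, -1))) = Add(Mul(-19561, Pow(Add(-21175, 17355), -1)), Mul(-31529, Pow(28842, -1))) = Add(Mul(-19561, Pow(-3820, -1)), Mul(-31529, Rational(1, 28842))) = Add(Mul(-19561, Rational(-1, 3820)), Rational(-31529, 28842)) = Add(Rational(19561, 3820), Rational(-31529, 28842)) = Rational(221868791, 55088220)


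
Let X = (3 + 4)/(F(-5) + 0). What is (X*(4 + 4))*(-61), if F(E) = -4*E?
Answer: -854/5 ≈ -170.80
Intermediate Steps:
X = 7/20 (X = (3 + 4)/(-4*(-5) + 0) = 7/(20 + 0) = 7/20 ≈ 0.35000)
(X*(4 + 4))*(-61) = (7*(4 + 4)/20)*(-61) = ((7/20)*8)*(-61) = (14/5)*(-61) = -854/5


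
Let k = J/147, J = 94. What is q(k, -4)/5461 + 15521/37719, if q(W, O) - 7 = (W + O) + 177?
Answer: 3211963/7224903 ≈ 0.44457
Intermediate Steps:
k = 94/147 ≈ 0.63946
q(W, O) = 184 + O + W (q(W, O) = 7 + ((W + O) + 177) = 7 + ((O + W) + 177) = 7 + (177 + O + W) = 184 + O + W)
q(k, -4)/5461 + 15521/37719 = (184 - 4 + 94/147)/5461 + 15521/37719 = (26554/147)*(1/5461) + 15521*(1/37719) = 26554/802767 + 1411/3429 = 3211963/7224903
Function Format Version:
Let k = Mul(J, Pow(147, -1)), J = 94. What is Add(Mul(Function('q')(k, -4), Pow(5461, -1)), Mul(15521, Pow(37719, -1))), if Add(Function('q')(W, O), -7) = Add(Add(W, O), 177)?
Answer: Rational(3211963, 7224903) ≈ 0.44457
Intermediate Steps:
k = Rational(94, 147) (k = Mul(94, Pow(147, -1)) = Mul(94, Rational(1, 147)) = Rational(94, 147) ≈ 0.63946)
Function('q')(W, O) = Add(184, O, W) (Function('q')(W, O) = Add(7, Add(Add(W, O), 177)) = Add(7, Add(Add(O, W), 177)) = Add(7, Add(177, O, W)) = Add(184, O, W))
Add(Mul(Function('q')(k, -4), Pow(5461, -1)), Mul(15521, Pow(37719, -1))) = Add(Mul(Add(184, -4, Rational(94, 147)), Pow(5461, -1)), Mul(15521, Pow(37719, -1))) = Add(Mul(Rational(26554, 147), Rational(1, 5461)), Mul(15521, Rational(1, 37719))) = Add(Rational(26554, 802767), Rational(1411, 3429)) = Rational(3211963, 7224903)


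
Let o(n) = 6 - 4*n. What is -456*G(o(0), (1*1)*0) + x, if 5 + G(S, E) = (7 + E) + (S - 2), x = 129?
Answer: -2607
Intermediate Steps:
G(S, E) = E + S (G(S, E) = -5 + ((7 + E) + (S - 2)) = -5 + ((7 + E) + (-2 + S)) = -5 + (5 + E + S) = E + S)
-456*G(o(0), (1*1)*0) + x = -456*((1*1)*0 + (6 - 4*0)) + 129 = -456*(1*0 + (6 + 0)) + 129 = -456*(0 + 6) + 129 = -456*6 + 129 = -2736 + 129 = -2607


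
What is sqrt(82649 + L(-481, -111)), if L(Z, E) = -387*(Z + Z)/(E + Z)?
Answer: sqrt(1312322)/4 ≈ 286.39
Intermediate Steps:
L(Z, E) = -774*Z/(E + Z) (L(Z, E) = -387*2*Z/(E + Z) = -774*Z/(E + Z))
sqrt(82649 + L(-481, -111)) = sqrt(82649 - 774*(-481)/(-111 - 481)) = sqrt(82649 - 774*(-481)/(-592)) = sqrt(82649 - 774*(-481)*(-1/592)) = sqrt(82649 - 5031/8) = sqrt(656161/8) = sqrt(1312322)/4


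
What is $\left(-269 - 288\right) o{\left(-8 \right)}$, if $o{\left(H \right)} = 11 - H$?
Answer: $-10583$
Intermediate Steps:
$\left(-269 - 288\right) o{\left(-8 \right)} = \left(-269 - 288\right) \left(11 - -8\right) = - 557 \left(11 + 8\right) = \left(-557\right) 19 = -10583$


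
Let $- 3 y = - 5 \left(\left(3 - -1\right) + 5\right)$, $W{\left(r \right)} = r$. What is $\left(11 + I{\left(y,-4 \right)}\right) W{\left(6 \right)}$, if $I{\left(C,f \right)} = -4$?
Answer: $42$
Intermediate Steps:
$y = 15$ ($y = - \frac{\left(-5\right) \left(\left(3 - -1\right) + 5\right)}{3} = - \frac{\left(-5\right) \left(\left(3 + 1\right) + 5\right)}{3} = - \frac{\left(-5\right) \left(4 + 5\right)}{3} = - \frac{\left(-5\right) 9}{3} = \left(- \frac{1}{3}\right) \left(-45\right) = 15$)
$\left(11 + I{\left(y,-4 \right)}\right) W{\left(6 \right)} = \left(11 - 4\right) 6 = 7 \cdot 6 = 42$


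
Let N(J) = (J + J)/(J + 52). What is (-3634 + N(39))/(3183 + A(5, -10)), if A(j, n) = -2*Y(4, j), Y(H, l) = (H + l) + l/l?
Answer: -25432/22141 ≈ -1.1486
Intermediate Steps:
Y(H, l) = 1 + H + l (Y(H, l) = (H + l) + 1 = 1 + H + l)
A(j, n) = -10 - 2*j (A(j, n) = -2*(1 + 4 + j) = -2*(5 + j) = -10 - 2*j)
N(J) = 2*J/(52 + J) (N(J) = (2*J)/(52 + J) = 2*J/(52 + J))
(-3634 + N(39))/(3183 + A(5, -10)) = (-3634 + 2*39/(52 + 39))/(3183 + (-10 - 2*5)) = (-3634 + 2*39/91)/(3183 + (-10 - 10)) = (-3634 + 2*39*(1/91))/(3183 - 20) = (-3634 + 6/7)/3163 = -25432/7*1/3163 = -25432/22141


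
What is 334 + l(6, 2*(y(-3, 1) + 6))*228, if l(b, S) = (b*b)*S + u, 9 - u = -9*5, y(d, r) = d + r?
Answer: 78310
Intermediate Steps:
u = 54 (u = 9 - (-9)*5 = 9 - 1*(-45) = 9 + 45 = 54)
l(b, S) = 54 + S*b² (l(b, S) = (b*b)*S + 54 = b²*S + 54 = S*b² + 54 = 54 + S*b²)
334 + l(6, 2*(y(-3, 1) + 6))*228 = 334 + (54 + (2*((-3 + 1) + 6))*6²)*228 = 334 + (54 + (2*(-2 + 6))*36)*228 = 334 + (54 + (2*4)*36)*228 = 334 + (54 + 8*36)*228 = 334 + (54 + 288)*228 = 334 + 342*228 = 334 + 77976 = 78310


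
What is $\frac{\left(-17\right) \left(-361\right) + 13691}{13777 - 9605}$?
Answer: $\frac{4957}{1043} \approx 4.7526$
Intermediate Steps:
$\frac{\left(-17\right) \left(-361\right) + 13691}{13777 - 9605} = \frac{6137 + 13691}{4172} = 19828 \cdot \frac{1}{4172} = \frac{4957}{1043}$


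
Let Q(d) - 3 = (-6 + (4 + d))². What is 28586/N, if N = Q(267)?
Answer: 14293/35114 ≈ 0.40705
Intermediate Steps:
Q(d) = 3 + (-2 + d)² (Q(d) = 3 + (-6 + (4 + d))² = 3 + (-2 + d)²)
N = 70228 (N = 3 + (-2 + 267)² = 3 + 265² = 3 + 70225 = 70228)
28586/N = 28586/70228 = 28586*(1/70228) = 14293/35114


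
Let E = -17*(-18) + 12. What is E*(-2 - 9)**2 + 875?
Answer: 39353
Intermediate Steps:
E = 318 (E = 306 + 12 = 318)
E*(-2 - 9)**2 + 875 = 318*(-2 - 9)**2 + 875 = 318*(-11)**2 + 875 = 318*121 + 875 = 38478 + 875 = 39353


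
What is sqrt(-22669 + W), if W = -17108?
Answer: I*sqrt(39777) ≈ 199.44*I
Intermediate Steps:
sqrt(-22669 + W) = sqrt(-22669 - 17108) = sqrt(-39777) = I*sqrt(39777)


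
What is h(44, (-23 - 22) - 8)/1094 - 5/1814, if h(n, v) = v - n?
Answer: -45357/496129 ≈ -0.091422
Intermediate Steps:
h(44, (-23 - 22) - 8)/1094 - 5/1814 = (((-23 - 22) - 8) - 1*44)/1094 - 5/1814 = ((-45 - 8) - 44)*(1/1094) - 5*1/1814 = (-53 - 44)*(1/1094) - 5/1814 = -97*1/1094 - 5/1814 = -97/1094 - 5/1814 = -45357/496129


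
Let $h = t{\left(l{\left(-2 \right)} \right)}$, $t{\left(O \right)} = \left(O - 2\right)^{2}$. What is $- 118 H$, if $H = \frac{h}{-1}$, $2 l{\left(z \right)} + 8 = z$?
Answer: $5782$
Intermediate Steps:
$l{\left(z \right)} = -4 + \frac{z}{2}$
$t{\left(O \right)} = \left(-2 + O\right)^{2}$
$h = 49$ ($h = \left(-2 + \left(-4 + \frac{1}{2} \left(-2\right)\right)\right)^{2} = \left(-2 - 5\right)^{2} = \left(-7\right)^{2} = 49$)
$H = -49$ ($H = \frac{49}{-1} = 49 \left(-1\right) = -49$)
$- 118 H = \left(-118\right) \left(-49\right) = 5782$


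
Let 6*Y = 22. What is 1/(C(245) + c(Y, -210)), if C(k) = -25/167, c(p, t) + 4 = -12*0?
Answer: -167/693 ≈ -0.24098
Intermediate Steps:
Y = 11/3 (Y = (⅙)*22 = 11/3 ≈ 3.6667)
c(p, t) = -4 (c(p, t) = -4 - 12*0 = -4 + 0 = -4)
C(k) = -25/167 (C(k) = -25*1/167 = -25/167)
1/(C(245) + c(Y, -210)) = 1/(-25/167 - 4) = 1/(-693/167) = -167/693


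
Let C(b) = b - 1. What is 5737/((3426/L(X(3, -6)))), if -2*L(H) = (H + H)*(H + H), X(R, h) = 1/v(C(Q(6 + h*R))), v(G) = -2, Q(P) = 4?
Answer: -5737/6852 ≈ -0.83727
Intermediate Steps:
C(b) = -1 + b
X(R, h) = -1/2 (X(R, h) = 1/(-2) = -1/2)
L(H) = -2*H**2 (L(H) = -(H + H)*(H + H)/2 = -2*H*2*H/2 = -2*H**2)
5737/((3426/L(X(3, -6)))) = 5737/((3426/((-2*(-1/2)**2)))) = 5737/((3426/((-2*1/4)))) = 5737/((3426/(-1/2))) = 5737/((3426*(-2))) = 5737/(-6852) = 5737*(-1/6852) = -5737/6852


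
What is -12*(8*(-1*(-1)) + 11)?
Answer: -228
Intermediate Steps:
-12*(8*(-1*(-1)) + 11) = -12*(8*1 + 11) = -12*(8 + 11) = -12*19 = -228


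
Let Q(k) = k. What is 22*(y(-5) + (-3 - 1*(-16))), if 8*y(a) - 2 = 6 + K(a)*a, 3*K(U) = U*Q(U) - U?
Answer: 341/2 ≈ 170.50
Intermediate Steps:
K(U) = -U/3 + U**2/3 (K(U) = (U*U - U)/3 = (U**2 - U)/3 = -U/3 + U**2/3)
y(a) = 1 + a**2*(-1 + a)/24 (y(a) = 1/4 + (6 + (a*(-1 + a)/3)*a)/8 = 1/4 + (6 + a**2*(-1 + a)/3)/8 = 1/4 + (3/4 + a**2*(-1 + a)/24) = 1 + a**2*(-1 + a)/24)
22*(y(-5) + (-3 - 1*(-16))) = 22*((1 + (1/24)*(-5)**2*(-1 - 5)) + (-3 - 1*(-16))) = 22*((1 + (1/24)*25*(-6)) + (-3 + 16)) = 22*((1 - 25/4) + 13) = 22*(-21/4 + 13) = 22*(31/4) = 341/2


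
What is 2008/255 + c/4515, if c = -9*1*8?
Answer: 603184/76755 ≈ 7.8586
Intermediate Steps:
c = -72 (c = -9*8 = -72)
2008/255 + c/4515 = 2008/255 - 72/4515 = 2008*(1/255) - 72*1/4515 = 2008/255 - 24/1505 = 603184/76755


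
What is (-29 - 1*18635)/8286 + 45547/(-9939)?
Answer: -31272441/4575253 ≈ -6.8351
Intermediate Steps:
(-29 - 1*18635)/8286 + 45547/(-9939) = (-29 - 18635)*(1/8286) + 45547*(-1/9939) = -18664*1/8286 - 45547/9939 = -9332/4143 - 45547/9939 = -31272441/4575253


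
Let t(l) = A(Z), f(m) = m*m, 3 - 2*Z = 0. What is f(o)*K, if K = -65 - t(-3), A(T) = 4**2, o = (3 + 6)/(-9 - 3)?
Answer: -729/16 ≈ -45.563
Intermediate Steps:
Z = 3/2 (Z = 3/2 - 1/2*0 = 3/2 + 0 = 3/2 ≈ 1.5000)
o = -3/4 (o = 9/(-12) = 9*(-1/12) = -3/4 ≈ -0.75000)
f(m) = m**2
A(T) = 16
t(l) = 16
K = -81 (K = -65 - 1*16 = -65 - 16 = -81)
f(o)*K = (-3/4)**2*(-81) = (9/16)*(-81) = -729/16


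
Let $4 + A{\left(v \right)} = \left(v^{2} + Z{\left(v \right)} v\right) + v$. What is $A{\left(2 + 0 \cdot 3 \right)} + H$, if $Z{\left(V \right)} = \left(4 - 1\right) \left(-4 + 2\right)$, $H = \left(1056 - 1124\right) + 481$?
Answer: $403$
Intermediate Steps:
$H = 413$ ($H = -68 + 481 = 413$)
$Z{\left(V \right)} = -6$ ($Z{\left(V \right)} = 3 \left(-2\right) = -6$)
$A{\left(v \right)} = -4 + v^{2} - 5 v$ ($A{\left(v \right)} = -4 + \left(\left(v^{2} - 6 v\right) + v\right) = -4 + \left(v^{2} - 5 v\right) = -4 + v^{2} - 5 v$)
$A{\left(2 + 0 \cdot 3 \right)} + H = \left(-4 + \left(2 + 0 \cdot 3\right)^{2} - 5 \left(2 + 0 \cdot 3\right)\right) + 413 = \left(-4 + \left(2 + 0\right)^{2} - 5 \left(2 + 0\right)\right) + 413 = \left(-4 + 2^{2} - 10\right) + 413 = \left(-4 + 4 - 10\right) + 413 = -10 + 413 = 403$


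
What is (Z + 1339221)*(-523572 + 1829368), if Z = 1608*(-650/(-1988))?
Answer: 869469668678052/497 ≈ 1.7494e+12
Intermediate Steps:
Z = 261300/497 (Z = 1608*(-650*(-1/1988)) = 1608*(325/994) = 261300/497 ≈ 525.75)
(Z + 1339221)*(-523572 + 1829368) = (261300/497 + 1339221)*(-523572 + 1829368) = (665854137/497)*1305796 = 869469668678052/497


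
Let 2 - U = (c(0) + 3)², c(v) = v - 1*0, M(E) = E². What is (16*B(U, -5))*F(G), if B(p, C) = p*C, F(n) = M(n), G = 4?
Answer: 8960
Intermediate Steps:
c(v) = v (c(v) = v + 0 = v)
F(n) = n²
U = -7 (U = 2 - (0 + 3)² = 2 - 1*3² = 2 - 1*9 = 2 - 9 = -7)
B(p, C) = C*p
(16*B(U, -5))*F(G) = (16*(-5*(-7)))*4² = (16*35)*16 = 560*16 = 8960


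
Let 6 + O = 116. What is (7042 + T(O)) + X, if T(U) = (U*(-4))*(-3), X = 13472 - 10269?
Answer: 11565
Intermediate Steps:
X = 3203
O = 110 (O = -6 + 116 = 110)
T(U) = 12*U (T(U) = -4*U*(-3) = 12*U)
(7042 + T(O)) + X = (7042 + 12*110) + 3203 = (7042 + 1320) + 3203 = 8362 + 3203 = 11565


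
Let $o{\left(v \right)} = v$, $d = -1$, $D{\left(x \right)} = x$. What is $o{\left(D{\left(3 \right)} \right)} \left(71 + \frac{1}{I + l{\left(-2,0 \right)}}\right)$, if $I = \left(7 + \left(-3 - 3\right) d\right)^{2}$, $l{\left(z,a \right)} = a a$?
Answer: $\frac{36000}{169} \approx 213.02$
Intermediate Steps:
$l{\left(z,a \right)} = a^{2}$
$I = 169$ ($I = \left(7 + \left(-3 - 3\right) \left(-1\right)\right)^{2} = \left(7 - -6\right)^{2} = \left(7 + 6\right)^{2} = 13^{2} = 169$)
$o{\left(D{\left(3 \right)} \right)} \left(71 + \frac{1}{I + l{\left(-2,0 \right)}}\right) = 3 \left(71 + \frac{1}{169 + 0^{2}}\right) = 3 \left(71 + \frac{1}{169 + 0}\right) = 3 \left(71 + \frac{1}{169}\right) = 3 \cdot \frac{12000}{169} = \frac{36000}{169}$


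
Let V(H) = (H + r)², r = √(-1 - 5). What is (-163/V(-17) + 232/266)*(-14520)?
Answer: 14520*(-11149*I - 3944*√6)/(133*(34*√6 + 283*I)) ≈ -4967.5 + 2265.0*I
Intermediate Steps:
r = I*√6 (r = √(-6) = I*√6 ≈ 2.4495*I)
V(H) = (H + I*√6)²
(-163/V(-17) + 232/266)*(-14520) = (-163/(-17 + I*√6)² + 232/266)*(-14520) = (-163/(-17 + I*√6)² + 232*(1/266))*(-14520) = (-163/(-17 + I*√6)² + 116/133)*(-14520) = (116/133 - 163/(-17 + I*√6)²)*(-14520) = -1684320/133 + 2366760/(-17 + I*√6)²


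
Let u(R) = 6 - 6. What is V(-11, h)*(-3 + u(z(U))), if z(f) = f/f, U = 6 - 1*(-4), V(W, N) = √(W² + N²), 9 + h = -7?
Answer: -3*√377 ≈ -58.249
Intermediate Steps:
h = -16 (h = -9 - 7 = -16)
V(W, N) = √(N² + W²)
U = 10 (U = 6 + 4 = 10)
z(f) = 1
u(R) = 0
V(-11, h)*(-3 + u(z(U))) = √((-16)² + (-11)²)*(-3 + 0) = √(256 + 121)*(-3) = √377*(-3) = -3*√377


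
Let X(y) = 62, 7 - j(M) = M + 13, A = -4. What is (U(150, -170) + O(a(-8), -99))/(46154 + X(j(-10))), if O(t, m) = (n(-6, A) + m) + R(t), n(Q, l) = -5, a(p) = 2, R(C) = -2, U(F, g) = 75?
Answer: -31/46216 ≈ -0.00067076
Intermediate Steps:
j(M) = -6 - M (j(M) = 7 - (M + 13) = 7 - (13 + M) = 7 + (-13 - M) = -6 - M)
O(t, m) = -7 + m (O(t, m) = (-5 + m) - 2 = -7 + m)
(U(150, -170) + O(a(-8), -99))/(46154 + X(j(-10))) = (75 + (-7 - 99))/(46154 + 62) = (75 - 106)/46216 = -31*1/46216 = -31/46216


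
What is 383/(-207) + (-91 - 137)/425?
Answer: -209971/87975 ≈ -2.3867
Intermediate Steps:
383/(-207) + (-91 - 137)/425 = 383*(-1/207) - 228*1/425 = -383/207 - 228/425 = -209971/87975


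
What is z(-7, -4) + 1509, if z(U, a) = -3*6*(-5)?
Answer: 1599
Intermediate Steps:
z(U, a) = 90 (z(U, a) = -18*(-5) = 90)
z(-7, -4) + 1509 = 90 + 1509 = 1599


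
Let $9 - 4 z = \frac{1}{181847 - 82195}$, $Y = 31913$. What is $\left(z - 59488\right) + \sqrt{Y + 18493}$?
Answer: $- \frac{23711495837}{398608} + \sqrt{50406} \approx -59261.0$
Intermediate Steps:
$z = \frac{896867}{398608}$ ($z = \frac{9}{4} - \frac{1}{4 \left(181847 - 82195\right)} = \frac{9}{4} - \frac{1}{4 \cdot 99652} = \frac{9}{4} - \frac{1}{398608} = \frac{896867}{398608} \approx 2.25$)
$\left(z - 59488\right) + \sqrt{Y + 18493} = \left(\frac{896867}{398608} - 59488\right) + \sqrt{31913 + 18493} = - \frac{23711495837}{398608} + \sqrt{50406}$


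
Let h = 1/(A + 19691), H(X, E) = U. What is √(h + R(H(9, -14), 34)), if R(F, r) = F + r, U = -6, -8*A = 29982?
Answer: 4*√7117258119/63773 ≈ 5.2915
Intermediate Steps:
A = -14991/4 (A = -⅛*29982 = -14991/4 ≈ -3747.8)
H(X, E) = -6
h = 4/63773 (h = 1/(-14991/4 + 19691) = 1/(63773/4) = 4/63773 ≈ 6.2722e-5)
√(h + R(H(9, -14), 34)) = √(4/63773 + (-6 + 34)) = √(4/63773 + 28) = √(1785648/63773) = 4*√7117258119/63773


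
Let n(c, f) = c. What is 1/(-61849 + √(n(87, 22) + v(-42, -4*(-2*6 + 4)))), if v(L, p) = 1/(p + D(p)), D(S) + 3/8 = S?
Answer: -31481141/1947077045418 - √22544119/1947077045418 ≈ -1.6171e-5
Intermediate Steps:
D(S) = -3/8 + S
v(L, p) = 1/(-3/8 + 2*p) (v(L, p) = 1/(p + (-3/8 + p)) = 1/(-3/8 + 2*p))
1/(-61849 + √(n(87, 22) + v(-42, -4*(-2*6 + 4)))) = 1/(-61849 + √(87 + 8/(-3 + 16*(-4*(-2*6 + 4))))) = 1/(-61849 + √(87 + 8/(-3 + 16*(-4*(-12 + 4))))) = 1/(-61849 + √(87 + 8/(-3 + 16*(-4*(-8))))) = 1/(-61849 + √(87 + 8/(-3 + 16*32))) = 1/(-61849 + √(87 + 8/(-3 + 512))) = 1/(-61849 + √(87 + 8/509)) = 1/(-61849 + √(44291/509)) = 1/(-61849 + √22544119/509)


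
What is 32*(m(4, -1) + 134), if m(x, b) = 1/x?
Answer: 4296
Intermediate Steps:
32*(m(4, -1) + 134) = 32*(1/4 + 134) = 32*(¼ + 134) = 32*(537/4) = 4296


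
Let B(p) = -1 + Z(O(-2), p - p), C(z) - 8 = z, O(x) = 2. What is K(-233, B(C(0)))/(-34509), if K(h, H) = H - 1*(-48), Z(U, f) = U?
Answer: -49/34509 ≈ -0.0014199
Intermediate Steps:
C(z) = 8 + z
B(p) = 1 (B(p) = -1 + 2 = 1)
K(h, H) = 48 + H (K(h, H) = H + 48 = 48 + H)
K(-233, B(C(0)))/(-34509) = (48 + 1)/(-34509) = 49*(-1/34509) = -49/34509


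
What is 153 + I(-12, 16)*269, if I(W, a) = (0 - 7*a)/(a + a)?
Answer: -1577/2 ≈ -788.50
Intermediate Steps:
I(W, a) = -7/2 (I(W, a) = (-7*a)/((2*a)) = (-7*a)*(1/(2*a)) = -7/2)
153 + I(-12, 16)*269 = 153 - 7/2*269 = 153 - 1883/2 = -1577/2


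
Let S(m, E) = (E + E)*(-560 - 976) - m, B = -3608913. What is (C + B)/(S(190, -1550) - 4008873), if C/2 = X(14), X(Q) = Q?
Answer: -3608885/752537 ≈ -4.7956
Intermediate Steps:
S(m, E) = -m - 3072*E (S(m, E) = (2*E)*(-1536) - m = -3072*E - m = -m - 3072*E)
C = 28 (C = 2*14 = 28)
(C + B)/(S(190, -1550) - 4008873) = (28 - 3608913)/((-1*190 - 3072*(-1550)) - 4008873) = -3608885/((-190 + 4761600) - 4008873) = -3608885/(4761410 - 4008873) = -3608885/752537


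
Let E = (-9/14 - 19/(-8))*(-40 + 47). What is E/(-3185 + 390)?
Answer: -97/22360 ≈ -0.0043381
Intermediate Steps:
E = 97/8 (E = (-9*1/14 - 19*(-1/8))*7 = (-9/14 + 19/8)*7 = (97/56)*7 = 97/8 ≈ 12.125)
E/(-3185 + 390) = 97/(8*(-3185 + 390)) = (97/8)/(-2795) = (97/8)*(-1/2795) = -97/22360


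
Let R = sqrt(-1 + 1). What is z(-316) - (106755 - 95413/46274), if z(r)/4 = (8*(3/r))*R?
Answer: -4939885457/46274 ≈ -1.0675e+5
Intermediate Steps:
R = 0 (R = sqrt(0) = 0)
z(r) = 0 (z(r) = 4*((8*(3/r))*0) = 4*((24/r)*0) = 4*0 = 0)
z(-316) - (106755 - 95413/46274) = 0 - (106755 - 95413/46274) = 0 - 1*4939885457/46274 = 0 - 4939885457/46274 = -4939885457/46274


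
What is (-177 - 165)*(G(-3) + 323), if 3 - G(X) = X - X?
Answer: -111492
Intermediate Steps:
G(X) = 3 (G(X) = 3 - (X - X) = 3 - 1*0 = 3 + 0 = 3)
(-177 - 165)*(G(-3) + 323) = (-177 - 165)*(3 + 323) = -342*326 = -111492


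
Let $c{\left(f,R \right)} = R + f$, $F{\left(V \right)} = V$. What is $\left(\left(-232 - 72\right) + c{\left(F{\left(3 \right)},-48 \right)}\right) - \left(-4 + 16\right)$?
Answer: $-361$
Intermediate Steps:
$\left(\left(-232 - 72\right) + c{\left(F{\left(3 \right)},-48 \right)}\right) - \left(-4 + 16\right) = \left(\left(-232 - 72\right) + \left(-48 + 3\right)\right) - \left(-4 + 16\right) = \left(-304 - 45\right) - 12 = -349 - 12 = -361$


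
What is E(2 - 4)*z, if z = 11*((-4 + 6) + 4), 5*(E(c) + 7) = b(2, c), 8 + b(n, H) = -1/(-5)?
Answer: -14124/25 ≈ -564.96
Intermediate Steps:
b(n, H) = -39/5 (b(n, H) = -8 - 1/(-5) = -8 - 1*(-⅕) = -8 + ⅕ = -39/5)
E(c) = -214/25 (E(c) = -7 + (⅕)*(-39/5) = -7 - 39/25 = -214/25)
z = 66 (z = 11*(2 + 4) = 11*6 = 66)
E(2 - 4)*z = -214/25*66 = -14124/25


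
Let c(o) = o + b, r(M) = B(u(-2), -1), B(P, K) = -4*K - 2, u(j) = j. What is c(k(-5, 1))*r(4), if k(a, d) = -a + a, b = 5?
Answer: 10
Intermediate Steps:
k(a, d) = 0
B(P, K) = -2 - 4*K
r(M) = 2 (r(M) = -2 - 4*(-1) = -2 + 4 = 2)
c(o) = 5 + o (c(o) = o + 5 = 5 + o)
c(k(-5, 1))*r(4) = (5 + 0)*2 = 5*2 = 10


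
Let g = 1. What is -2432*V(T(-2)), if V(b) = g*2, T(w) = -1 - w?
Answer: -4864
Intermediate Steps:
V(b) = 2 (V(b) = 1*2 = 2)
-2432*V(T(-2)) = -2432*2 = -4864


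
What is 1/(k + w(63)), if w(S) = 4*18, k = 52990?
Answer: 1/53062 ≈ 1.8846e-5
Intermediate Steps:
w(S) = 72
1/(k + w(63)) = 1/(52990 + 72) = 1/53062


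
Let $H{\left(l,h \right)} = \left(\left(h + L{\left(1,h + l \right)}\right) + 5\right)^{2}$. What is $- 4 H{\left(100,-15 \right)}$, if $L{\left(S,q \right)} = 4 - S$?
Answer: $-196$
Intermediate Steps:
$H{\left(l,h \right)} = \left(8 + h\right)^{2}$ ($H{\left(l,h \right)} = \left(\left(h + \left(4 - 1\right)\right) + 5\right)^{2} = \left(\left(h + 3\right) + 5\right)^{2} = \left(\left(3 + h\right) + 5\right)^{2} = \left(8 + h\right)^{2}$)
$- 4 H{\left(100,-15 \right)} = - 4 \left(8 - 15\right)^{2} = - 4 \left(-7\right)^{2} = \left(-4\right) 49 = -196$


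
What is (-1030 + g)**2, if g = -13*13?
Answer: 1437601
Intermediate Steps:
g = -169
(-1030 + g)**2 = (-1030 - 169)**2 = (-1199)**2 = 1437601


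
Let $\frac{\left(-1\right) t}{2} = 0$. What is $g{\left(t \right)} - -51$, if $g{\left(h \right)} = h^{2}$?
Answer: $51$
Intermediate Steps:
$t = 0$ ($t = \left(-2\right) 0 = 0$)
$g{\left(t \right)} - -51 = 0^{2} - -51 = 0 + 51 = 51$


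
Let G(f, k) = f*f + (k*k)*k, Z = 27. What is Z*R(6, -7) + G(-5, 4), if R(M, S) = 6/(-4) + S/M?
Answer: 17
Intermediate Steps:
G(f, k) = f² + k³ (G(f, k) = f² + k²*k = f² + k³)
R(M, S) = -3/2 + S/M (R(M, S) = 6*(-¼) + S/M = -3/2 + S/M)
Z*R(6, -7) + G(-5, 4) = 27*(-3/2 - 7/6) + ((-5)² + 4³) = 27*(-3/2 - 7*⅙) + (25 + 64) = 27*(-3/2 - 7/6) + 89 = 27*(-8/3) + 89 = -72 + 89 = 17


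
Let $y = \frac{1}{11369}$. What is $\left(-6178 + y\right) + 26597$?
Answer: $\frac{232143612}{11369} \approx 20419.0$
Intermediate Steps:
$y = \frac{1}{11369} \approx 8.7959 \cdot 10^{-5}$
$\left(-6178 + y\right) + 26597 = \left(-6178 + \frac{1}{11369}\right) + 26597 = - \frac{70237681}{11369} + 26597 = \frac{232143612}{11369}$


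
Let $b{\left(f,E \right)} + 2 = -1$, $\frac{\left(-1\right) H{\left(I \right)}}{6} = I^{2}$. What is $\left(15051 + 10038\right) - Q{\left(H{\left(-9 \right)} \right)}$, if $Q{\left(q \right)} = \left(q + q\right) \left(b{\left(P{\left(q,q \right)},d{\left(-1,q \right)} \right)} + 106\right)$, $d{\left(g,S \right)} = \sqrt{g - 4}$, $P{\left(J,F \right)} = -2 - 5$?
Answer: $125205$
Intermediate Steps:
$P{\left(J,F \right)} = -7$ ($P{\left(J,F \right)} = -2 - 5 = -7$)
$H{\left(I \right)} = - 6 I^{2}$
$d{\left(g,S \right)} = \sqrt{-4 + g}$
$b{\left(f,E \right)} = -3$ ($b{\left(f,E \right)} = -2 - 1 = -3$)
$Q{\left(q \right)} = 206 q$ ($Q{\left(q \right)} = \left(q + q\right) \left(-3 + 106\right) = 2 q 103 = 206 q$)
$\left(15051 + 10038\right) - Q{\left(H{\left(-9 \right)} \right)} = \left(15051 + 10038\right) - 206 \left(- 6 \left(-9\right)^{2}\right) = 25089 - 206 \left(\left(-6\right) 81\right) = 25089 - 206 \left(-486\right) = 25089 - -100116 = 25089 + 100116 = 125205$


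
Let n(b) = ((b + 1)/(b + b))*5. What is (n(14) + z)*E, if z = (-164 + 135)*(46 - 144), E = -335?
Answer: -26683085/28 ≈ -9.5297e+5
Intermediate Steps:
n(b) = 5*(1 + b)/(2*b) (n(b) = ((1 + b)/((2*b)))*5 = ((1 + b)*(1/(2*b)))*5 = ((1 + b)/(2*b))*5 = 5*(1 + b)/(2*b))
z = 2842 (z = -29*(-98) = 2842)
(n(14) + z)*E = ((5/2)*(1 + 14)/14 + 2842)*(-335) = ((5/2)*(1/14)*15 + 2842)*(-335) = (75/28 + 2842)*(-335) = (79651/28)*(-335) = -26683085/28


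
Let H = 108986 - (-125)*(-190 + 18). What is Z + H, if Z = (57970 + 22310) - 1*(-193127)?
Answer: 360893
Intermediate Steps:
Z = 273407 (Z = 80280 + 193127 = 273407)
H = 87486 (H = 108986 - (-125)*(-172) = 108986 - 1*21500 = 108986 - 21500 = 87486)
Z + H = 273407 + 87486 = 360893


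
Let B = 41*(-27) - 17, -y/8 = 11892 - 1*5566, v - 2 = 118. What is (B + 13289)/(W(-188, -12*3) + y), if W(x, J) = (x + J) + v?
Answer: -4055/16904 ≈ -0.23988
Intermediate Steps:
v = 120 (v = 2 + 118 = 120)
W(x, J) = 120 + J + x (W(x, J) = (x + J) + 120 = (J + x) + 120 = 120 + J + x)
y = -50608 (y = -8*(11892 - 1*5566) = -8*(11892 - 5566) = -8*6326 = -50608)
B = -1124 (B = -1107 - 17 = -1124)
(B + 13289)/(W(-188, -12*3) + y) = (-1124 + 13289)/((120 - 12*3 - 188) - 50608) = 12165/((120 - 36 - 188) - 50608) = 12165/(-104 - 50608) = 12165/(-50712) = 12165*(-1/50712) = -4055/16904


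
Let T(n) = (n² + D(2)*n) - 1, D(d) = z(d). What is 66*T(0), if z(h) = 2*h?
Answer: -66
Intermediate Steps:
D(d) = 2*d
T(n) = -1 + n² + 4*n (T(n) = (n² + (2*2)*n) - 1 = (n² + 4*n) - 1 = -1 + n² + 4*n)
66*T(0) = 66*(-1 + 0² + 4*0) = 66*(-1 + 0 + 0) = 66*(-1) = -66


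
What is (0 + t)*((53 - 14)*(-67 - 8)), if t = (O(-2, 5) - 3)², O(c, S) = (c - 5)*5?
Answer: -4223700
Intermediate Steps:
O(c, S) = -25 + 5*c (O(c, S) = (-5 + c)*5 = -25 + 5*c)
t = 1444 (t = ((-25 + 5*(-2)) - 3)² = ((-25 - 10) - 3)² = (-35 - 3)² = (-38)² = 1444)
(0 + t)*((53 - 14)*(-67 - 8)) = (0 + 1444)*((53 - 14)*(-67 - 8)) = 1444*(39*(-75)) = 1444*(-2925) = -4223700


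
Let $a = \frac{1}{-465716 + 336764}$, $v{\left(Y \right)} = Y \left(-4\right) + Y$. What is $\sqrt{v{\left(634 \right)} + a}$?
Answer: $\frac{i \sqrt{97616148590}}{7164} \approx 43.612 i$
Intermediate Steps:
$v{\left(Y \right)} = - 3 Y$ ($v{\left(Y \right)} = - 4 Y + Y = - 3 Y$)
$a = - \frac{1}{128952}$ ($a = \frac{1}{-128952} = - \frac{1}{128952} \approx -7.7548 \cdot 10^{-6}$)
$\sqrt{v{\left(634 \right)} + a} = \sqrt{\left(-3\right) 634 - \frac{1}{128952}} = \sqrt{-1902 - \frac{1}{128952}} = \sqrt{- \frac{245266705}{128952}} = \frac{i \sqrt{97616148590}}{7164}$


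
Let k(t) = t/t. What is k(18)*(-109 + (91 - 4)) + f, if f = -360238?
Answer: -360260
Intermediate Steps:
k(t) = 1
k(18)*(-109 + (91 - 4)) + f = 1*(-109 + (91 - 4)) - 360238 = 1*(-109 + 87) - 360238 = 1*(-22) - 360238 = -22 - 360238 = -360260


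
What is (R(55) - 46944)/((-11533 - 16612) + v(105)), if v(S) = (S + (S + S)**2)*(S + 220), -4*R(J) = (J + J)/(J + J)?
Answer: -187777/57353920 ≈ -0.0032740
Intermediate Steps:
R(J) = -1/4 (R(J) = -(J + J)/(4*(J + J)) = -2*J/(4*(2*J)) = -2*J*1/(2*J)/4 = -1/4*1 = -1/4)
v(S) = (220 + S)*(S + 4*S**2) (v(S) = (S + (2*S)**2)*(220 + S) = (S + 4*S**2)*(220 + S) = (220 + S)*(S + 4*S**2))
(R(55) - 46944)/((-11533 - 16612) + v(105)) = (-1/4 - 46944)/((-11533 - 16612) + 105*(220 + 4*105**2 + 881*105)) = -187777/(4*(-28145 + 105*(220 + 4*11025 + 92505))) = -187777/(4*(-28145 + 105*(220 + 44100 + 92505))) = -187777/(4*(-28145 + 105*136825)) = -187777/(4*(-28145 + 14366625)) = -187777/4/14338480 = -187777/4*1/14338480 = -187777/57353920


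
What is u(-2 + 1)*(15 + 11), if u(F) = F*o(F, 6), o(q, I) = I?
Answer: -156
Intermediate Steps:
u(F) = 6*F (u(F) = F*6 = 6*F)
u(-2 + 1)*(15 + 11) = (6*(-2 + 1))*(15 + 11) = (6*(-1))*26 = -6*26 = -156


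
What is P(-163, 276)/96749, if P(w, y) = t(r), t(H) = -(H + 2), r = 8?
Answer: -10/96749 ≈ -0.00010336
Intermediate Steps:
t(H) = -2 - H (t(H) = -(2 + H) = -2 - H)
P(w, y) = -10 (P(w, y) = -2 - 1*8 = -2 - 8 = -10)
P(-163, 276)/96749 = -10/96749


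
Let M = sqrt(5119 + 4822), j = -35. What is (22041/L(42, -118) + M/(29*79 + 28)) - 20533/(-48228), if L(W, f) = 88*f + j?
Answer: -283020007/167495844 + sqrt(9941)/2319 ≈ -1.6467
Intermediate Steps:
M = sqrt(9941) ≈ 99.705
L(W, f) = -35 + 88*f (L(W, f) = 88*f - 35 = -35 + 88*f)
(22041/L(42, -118) + M/(29*79 + 28)) - 20533/(-48228) = (22041/(-35 + 88*(-118)) + sqrt(9941)/(29*79 + 28)) - 20533/(-48228) = (22041/(-35 - 10384) + sqrt(9941)/(2291 + 28)) - 20533*(-1/48228) = (22041/(-10419) + sqrt(9941)/2319) + 20533/48228 = (22041*(-1/10419) + sqrt(9941)*(1/2319)) + 20533/48228 = (-7347/3473 + sqrt(9941)/2319) + 20533/48228 = -283020007/167495844 + sqrt(9941)/2319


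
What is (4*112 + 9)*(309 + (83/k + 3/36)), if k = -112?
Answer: 47346571/336 ≈ 1.4091e+5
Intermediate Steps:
(4*112 + 9)*(309 + (83/k + 3/36)) = (4*112 + 9)*(309 + (83/(-112) + 3/36)) = (448 + 9)*(309 + (83*(-1/112) + 3*(1/36))) = 457*(309 + (-83/112 + 1/12)) = 457*(309 - 221/336) = 457*(103603/336) = 47346571/336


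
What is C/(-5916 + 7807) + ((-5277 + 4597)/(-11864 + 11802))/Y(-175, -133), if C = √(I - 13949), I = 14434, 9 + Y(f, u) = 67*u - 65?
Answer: -68/55707 + √485/1891 ≈ 0.010425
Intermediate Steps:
Y(f, u) = -74 + 67*u (Y(f, u) = -9 + (67*u - 65) = -9 + (-65 + 67*u) = -74 + 67*u)
C = √485 (C = √(14434 - 13949) = √485 ≈ 22.023)
C/(-5916 + 7807) + ((-5277 + 4597)/(-11864 + 11802))/Y(-175, -133) = √485/(-5916 + 7807) + ((-5277 + 4597)/(-11864 + 11802))/(-74 + 67*(-133)) = √485/1891 + (-680/(-62))/(-74 - 8911) = √485*(1/1891) - 680*(-1/62)/(-8985) = √485/1891 + (340/31)*(-1/8985) = √485/1891 - 68/55707 = -68/55707 + √485/1891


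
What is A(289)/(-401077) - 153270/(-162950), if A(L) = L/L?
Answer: 6147290884/6535549715 ≈ 0.94059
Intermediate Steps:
A(L) = 1
A(289)/(-401077) - 153270/(-162950) = 1/(-401077) - 153270/(-162950) = 1*(-1/401077) - 153270*(-1/162950) = -1/401077 + 15327/16295 = 6147290884/6535549715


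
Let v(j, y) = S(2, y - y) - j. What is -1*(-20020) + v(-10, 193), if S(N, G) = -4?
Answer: 20026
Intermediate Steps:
v(j, y) = -4 - j
-1*(-20020) + v(-10, 193) = -1*(-20020) + (-4 - 1*(-10)) = 20020 + (-4 + 10) = 20020 + 6 = 20026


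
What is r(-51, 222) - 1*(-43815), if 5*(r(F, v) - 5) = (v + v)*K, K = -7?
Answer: 215992/5 ≈ 43198.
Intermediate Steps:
r(F, v) = 5 - 14*v/5 (r(F, v) = 5 + ((v + v)*(-7))/5 = 5 + ((2*v)*(-7))/5 = 5 + (-14*v)/5 = 5 - 14*v/5)
r(-51, 222) - 1*(-43815) = (5 - 14/5*222) - 1*(-43815) = (5 - 3108/5) + 43815 = -3083/5 + 43815 = 215992/5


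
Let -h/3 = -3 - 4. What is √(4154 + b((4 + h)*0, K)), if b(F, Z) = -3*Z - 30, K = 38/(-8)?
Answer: √16553/2 ≈ 64.329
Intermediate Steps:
h = 21 (h = -3*(-3 - 4) = -3*(-7) = 21)
K = -19/4 (K = 38*(-⅛) = -19/4 ≈ -4.7500)
b(F, Z) = -30 - 3*Z
√(4154 + b((4 + h)*0, K)) = √(4154 + (-30 - 3*(-19/4))) = √(4154 + (-30 + 57/4)) = √(4154 - 63/4) = √(16553/4) = √16553/2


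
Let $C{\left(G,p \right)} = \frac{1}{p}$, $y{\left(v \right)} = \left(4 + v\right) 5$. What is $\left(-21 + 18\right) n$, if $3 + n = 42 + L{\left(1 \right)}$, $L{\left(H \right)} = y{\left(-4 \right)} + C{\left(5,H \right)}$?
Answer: $-120$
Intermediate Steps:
$y{\left(v \right)} = 20 + 5 v$
$L{\left(H \right)} = \frac{1}{H}$ ($L{\left(H \right)} = \left(20 + 5 \left(-4\right)\right) + \frac{1}{H} = \left(20 - 20\right) + \frac{1}{H} = 0 + \frac{1}{H} = \frac{1}{H}$)
$n = 40$ ($n = -3 + \left(42 + 1^{-1}\right) = -3 + \left(42 + 1\right) = -3 + 43 = 40$)
$\left(-21 + 18\right) n = \left(-21 + 18\right) 40 = \left(-3\right) 40 = -120$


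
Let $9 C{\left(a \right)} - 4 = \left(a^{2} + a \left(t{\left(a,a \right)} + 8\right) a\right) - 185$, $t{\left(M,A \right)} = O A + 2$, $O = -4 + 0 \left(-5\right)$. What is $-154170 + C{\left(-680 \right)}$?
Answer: $140158521$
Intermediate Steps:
$O = -4$ ($O = -4 + 0 = -4$)
$t{\left(M,A \right)} = 2 - 4 A$ ($t{\left(M,A \right)} = - 4 A + 2 = 2 - 4 A$)
$C{\left(a \right)} = - \frac{181}{9} + \frac{a^{2}}{9} + \frac{a^{2} \left(10 - 4 a\right)}{9}$ ($C{\left(a \right)} = \frac{4}{9} + \frac{\left(a^{2} + a \left(\left(2 - 4 a\right) + 8\right) a\right) - 185}{9} = \frac{4}{9} + \frac{\left(a^{2} + a \left(10 - 4 a\right) a\right) - 185}{9} = \frac{4}{9} + \frac{\left(a^{2} + a^{2} \left(10 - 4 a\right)\right) - 185}{9} = \frac{4}{9} + \frac{-185 + a^{2} + a^{2} \left(10 - 4 a\right)}{9} = \frac{4}{9} + \left(- \frac{185}{9} + \frac{a^{2}}{9} + \frac{a^{2} \left(10 - 4 a\right)}{9}\right) = - \frac{181}{9} + \frac{a^{2}}{9} + \frac{a^{2} \left(10 - 4 a\right)}{9}$)
$-154170 + C{\left(-680 \right)} = -154170 - \left(\frac{181}{9} - \frac{1257728000}{9} - \frac{5086400}{9}\right) = -154170 - -140312691 = -154170 + \left(- \frac{181}{9} + \frac{1257728000}{9} + \frac{5086400}{9}\right) = -154170 + 140312691 = 140158521$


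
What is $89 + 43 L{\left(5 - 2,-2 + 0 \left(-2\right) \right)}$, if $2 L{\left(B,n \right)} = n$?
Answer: $46$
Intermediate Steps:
$L{\left(B,n \right)} = \frac{n}{2}$
$89 + 43 L{\left(5 - 2,-2 + 0 \left(-2\right) \right)} = 89 + 43 \frac{-2 + 0 \left(-2\right)}{2} = 89 + 43 \frac{-2 + 0}{2} = 89 + 43 \cdot \frac{1}{2} \left(-2\right) = 89 + 43 \left(-1\right) = 89 - 43 = 46$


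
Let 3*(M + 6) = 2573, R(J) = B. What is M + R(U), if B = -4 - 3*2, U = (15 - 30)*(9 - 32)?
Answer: 2525/3 ≈ 841.67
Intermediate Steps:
U = 345 (U = -15*(-23) = 345)
B = -10 (B = -4 - 6 = -10)
R(J) = -10
M = 2555/3 (M = -6 + (⅓)*2573 = -6 + 2573/3 = 2555/3 ≈ 851.67)
M + R(U) = 2555/3 - 10 = 2525/3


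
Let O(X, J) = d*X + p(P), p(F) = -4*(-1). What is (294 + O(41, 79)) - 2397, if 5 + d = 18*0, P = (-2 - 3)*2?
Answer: -2304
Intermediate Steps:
P = -10 (P = -5*2 = -10)
d = -5 (d = -5 + 18*0 = -5 + 0 = -5)
p(F) = 4
O(X, J) = 4 - 5*X (O(X, J) = -5*X + 4 = 4 - 5*X)
(294 + O(41, 79)) - 2397 = (294 + (4 - 5*41)) - 2397 = (294 + (4 - 205)) - 2397 = (294 - 201) - 2397 = 93 - 2397 = -2304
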